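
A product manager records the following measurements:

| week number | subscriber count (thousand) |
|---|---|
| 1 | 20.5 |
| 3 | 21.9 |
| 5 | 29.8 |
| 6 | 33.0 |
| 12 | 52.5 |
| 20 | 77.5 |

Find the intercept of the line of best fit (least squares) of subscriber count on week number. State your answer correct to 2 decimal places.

n = 6, Σx = 47, Σy = 235.2, Σxy = 2613.2, Σx² = 615
Sxx = Σx² − (Σx)²/n = 615 − 368.166667 = 246.833333
Sxy = Σxy − (Σx)(Σy)/n = 2613.2 − 1842.4 = 770.8
b = Sxy/Sxx = 770.8/246.833333 = 3.122755
a = ȳ − b·x̄ = 39.2 − 3.122755·7.833333 = 14.738420

14.74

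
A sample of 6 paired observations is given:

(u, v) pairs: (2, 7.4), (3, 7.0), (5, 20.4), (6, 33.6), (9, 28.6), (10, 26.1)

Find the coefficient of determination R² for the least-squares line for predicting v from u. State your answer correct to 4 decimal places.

n = 6, Σx = 35, Σy = 123.1, Σxy = 857.8, Σx² = 255, Σy² = 3148.05
Sxx = Σx² − (Σx)²/n = 255 − 204.166667 = 50.833333
Sxy = Σxy − (Σx)(Σy)/n = 857.8 − 718.083333 = 139.716667
Syy = Σy² − (Σy)²/n = 3148.05 − 2525.601667 = 622.448333
R² = Sxy²/(Sxx·Syy) = (139.716667)²/(50.833333·622.448333) = 0.616942

0.6169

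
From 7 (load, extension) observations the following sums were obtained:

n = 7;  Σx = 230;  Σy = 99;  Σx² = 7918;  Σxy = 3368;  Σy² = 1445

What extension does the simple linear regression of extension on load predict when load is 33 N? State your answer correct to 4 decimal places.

Sxx = Σx² − (Σx)²/n = 7918 − 7557.142857 = 360.857143
Sxy = Σxy − (Σx)(Σy)/n = 3368 − 3252.857143 = 115.142857
b = Sxy/Sxx = 115.142857/360.857143 = 0.319082
a = ȳ − b·x̄ = 14.142857 − 0.319082·32.857143 = 3.658749
ŷ(33) = a + b·33 = 3.658749 + 0.319082·33 = 14.188440

14.1884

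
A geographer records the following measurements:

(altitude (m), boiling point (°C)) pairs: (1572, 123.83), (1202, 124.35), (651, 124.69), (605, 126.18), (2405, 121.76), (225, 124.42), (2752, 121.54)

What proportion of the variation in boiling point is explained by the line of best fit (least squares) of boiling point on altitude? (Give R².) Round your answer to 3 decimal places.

0.804

n = 7, Σx = 9412, Σy = 866.77, Σxy = 1156946.93, Σx² = 18113968, Σy² = 107343.5855
Sxx = Σx² − (Σx)²/n = 18113968 − 12655106.285714 = 5458861.714286
Sxy = Σxy − (Σx)(Σy)/n = 1156946.93 − 1165434.177143 = -8487.247143
Syy = Σy² − (Σy)²/n = 107343.5855 − 107327.176129 = 16.409371
R² = Sxy²/(Sxx·Syy) = (-8487.247143)²/(5458861.714286·16.409371) = 0.804155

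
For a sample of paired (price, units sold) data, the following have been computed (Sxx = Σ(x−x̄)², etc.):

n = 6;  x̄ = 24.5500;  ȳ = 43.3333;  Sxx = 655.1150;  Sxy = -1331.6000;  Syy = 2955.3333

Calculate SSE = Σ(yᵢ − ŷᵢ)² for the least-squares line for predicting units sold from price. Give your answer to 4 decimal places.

248.6962

b = Sxy/Sxx = -1331.6/655.115 = -2.032620
SSE = Syy − b·Sxy = 2955.3333 − (-2.032620)·(-1331.6) = 248.696206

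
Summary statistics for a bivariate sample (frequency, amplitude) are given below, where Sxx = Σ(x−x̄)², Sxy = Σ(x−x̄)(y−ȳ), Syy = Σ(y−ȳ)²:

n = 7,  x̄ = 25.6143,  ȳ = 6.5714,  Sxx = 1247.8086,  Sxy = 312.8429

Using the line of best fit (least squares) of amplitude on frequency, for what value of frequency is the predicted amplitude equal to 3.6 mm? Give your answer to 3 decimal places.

13.763

b = Sxy/Sxx = 312.8429/1247.8086 = 0.250714
a = ȳ − b·x̄ = 6.5714 − 0.250714·25.6143 = 0.149540
Set a + b·x = 3.6: x = (3.6 − 0.149540) / 0.250714 = 13.762542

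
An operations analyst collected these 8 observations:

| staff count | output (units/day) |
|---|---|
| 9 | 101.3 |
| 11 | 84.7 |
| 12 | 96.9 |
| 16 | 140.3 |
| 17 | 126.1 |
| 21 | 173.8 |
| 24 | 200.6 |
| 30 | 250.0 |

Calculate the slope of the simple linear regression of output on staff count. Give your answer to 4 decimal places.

n = 8, Σx = 140, Σy = 1173.7, Σxy = 23358.9, Σx² = 2808
Sxx = Σx² − (Σx)²/n = 2808 − 2450 = 358
Sxy = Σxy − (Σx)(Σy)/n = 23358.9 − 20539.75 = 2819.15
b = Sxy/Sxx = 2819.15/358 = 7.874721

7.8747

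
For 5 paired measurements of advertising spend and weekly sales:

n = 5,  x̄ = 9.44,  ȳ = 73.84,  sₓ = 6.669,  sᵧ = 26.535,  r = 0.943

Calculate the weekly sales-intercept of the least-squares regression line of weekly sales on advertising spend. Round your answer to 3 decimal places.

38.421

b = r · sᵧ/sₓ = 0.943 · 26.535/6.669 = 3.752063
a = ȳ − b·x̄ = 73.84 − 3.752063·9.44 = 38.420530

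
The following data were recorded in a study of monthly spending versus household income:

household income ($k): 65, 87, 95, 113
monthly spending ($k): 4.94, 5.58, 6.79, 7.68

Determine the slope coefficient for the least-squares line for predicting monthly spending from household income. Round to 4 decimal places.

0.0592

n = 4, Σx = 360, Σy = 24.99, Σxy = 2319.45, Σx² = 33588
Sxx = Σx² − (Σx)²/n = 33588 − 32400 = 1188
Sxy = Σxy − (Σx)(Σy)/n = 2319.45 − 2249.1 = 70.35
b = Sxy/Sxx = 70.35/1188 = 0.059217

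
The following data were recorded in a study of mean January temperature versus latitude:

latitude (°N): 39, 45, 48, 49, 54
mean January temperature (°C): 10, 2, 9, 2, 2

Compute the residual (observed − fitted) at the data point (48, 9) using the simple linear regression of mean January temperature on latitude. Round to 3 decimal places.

4.467

n = 5, Σx = 235, Σy = 25, Σxy = 1118, Σx² = 11167
Sxx = Σx² − (Σx)²/n = 11167 − 11045 = 122
Sxy = Σxy − (Σx)(Σy)/n = 1118 − 1175 = -57
b = Sxy/Sxx = -57/122 = -0.467213
a = ȳ − b·x̄ = 5 − (-0.467213)·47 = 26.959016
ŷ(48) = 26.959016 + (-0.467213)·48 = 4.532787
residual = y − ŷ = 9 − 4.532787 = 4.467213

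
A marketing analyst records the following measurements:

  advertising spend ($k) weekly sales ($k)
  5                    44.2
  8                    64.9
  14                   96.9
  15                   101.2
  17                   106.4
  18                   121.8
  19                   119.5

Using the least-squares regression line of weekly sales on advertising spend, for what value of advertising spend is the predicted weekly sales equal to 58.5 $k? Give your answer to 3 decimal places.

7.229

n = 7, Σx = 96, Σy = 654.9, Σxy = 9886.5, Σx² = 1484
Sxx = Σx² − (Σx)²/n = 1484 − 1316.571429 = 167.428571
Sxy = Σxy − (Σx)(Σy)/n = 9886.5 − 8981.485714 = 905.014286
b = Sxy/Sxx = 905.014286/167.428571 = 5.405375
a = ȳ − b·x̄ = 93.557143 − 5.405375·13.714286 = 19.426280
Set a + b·x = 58.5: x = (58.5 − 19.426280) / 5.405375 = 7.228678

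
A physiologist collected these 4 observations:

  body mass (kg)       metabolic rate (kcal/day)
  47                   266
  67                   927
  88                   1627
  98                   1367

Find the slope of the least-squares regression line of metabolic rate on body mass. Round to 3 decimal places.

24.404

n = 4, Σx = 300, Σy = 4187, Σxy = 351753, Σx² = 24046
Sxx = Σx² − (Σx)²/n = 24046 − 22500 = 1546
Sxy = Σxy − (Σx)(Σy)/n = 351753 − 314025 = 37728
b = Sxy/Sxx = 37728/1546 = 24.403622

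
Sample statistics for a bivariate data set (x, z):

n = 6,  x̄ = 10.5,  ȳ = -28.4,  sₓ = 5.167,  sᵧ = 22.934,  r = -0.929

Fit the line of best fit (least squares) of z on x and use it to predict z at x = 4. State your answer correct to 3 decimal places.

-1.598

b = r · sᵧ/sₓ = -0.929 · 22.934/5.167 = -4.123415
a = ȳ − b·x̄ = -28.4 − (-4.123415)·10.5 = 14.895859
ŷ(4) = a + b·4 = 14.895859 + (-4.123415)·4 = -1.597802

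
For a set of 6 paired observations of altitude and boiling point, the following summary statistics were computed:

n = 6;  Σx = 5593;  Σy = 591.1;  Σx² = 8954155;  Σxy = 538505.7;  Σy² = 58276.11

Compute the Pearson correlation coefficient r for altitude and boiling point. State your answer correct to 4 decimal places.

-0.9865

Sxx = Σx² − (Σx)²/n = 8954155 − 5213608.166667 = 3740546.833333
Sxy = Σxy − (Σx)(Σy)/n = 538505.7 − 551003.716667 = -12498.016667
Syy = Σy² − (Σy)²/n = 58276.11 − 58233.201667 = 42.908333
r = Sxy/√(Sxx·Syy) = -12498.016667/√(160500630.373611) = -12498.016667/12668.884338 = -0.986513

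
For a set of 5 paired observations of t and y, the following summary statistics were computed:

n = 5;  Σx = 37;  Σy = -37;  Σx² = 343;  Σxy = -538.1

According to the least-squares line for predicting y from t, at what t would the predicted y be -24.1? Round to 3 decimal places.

11.772

Sxx = Σx² − (Σx)²/n = 343 − 273.8 = 69.2
Sxy = Σxy − (Σx)(Σy)/n = -538.1 − (-273.8) = -264.3
b = Sxy/Sxx = -264.3/69.2 = -3.819364
a = ȳ − b·x̄ = -7.4 − (-3.819364)·7.4 = 20.863295
Set a + b·x = -24.1: x = (-24.1 − 20.863295) / (-3.819364) = 11.772456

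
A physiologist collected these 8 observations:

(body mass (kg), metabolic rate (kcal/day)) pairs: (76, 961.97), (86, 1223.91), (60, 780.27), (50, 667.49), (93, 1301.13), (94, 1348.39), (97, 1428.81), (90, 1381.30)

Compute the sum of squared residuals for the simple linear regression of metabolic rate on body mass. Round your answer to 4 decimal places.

21408.8202

n = 8, Σx = 646, Σy = 9093.27, Σxy = 769222, Σx² = 54266, Σy² = 10938288.7171
Sxx = Σx² − (Σx)²/n = 54266 − 52164.5 = 2101.5
Sxy = Σxy − (Σx)(Σy)/n = 769222 − 734281.5525 = 34940.4475
Syy = Σy² − (Σy)²/n = 10938288.7171 − 10335944.911612 = 602343.805488
b = Sxy/Sxx = 34940.4475/2101.5 = 16.626432
SSE = Syy − b·Sxy = 602343.805488 − 16.626432·34940.4475 = 21408.820239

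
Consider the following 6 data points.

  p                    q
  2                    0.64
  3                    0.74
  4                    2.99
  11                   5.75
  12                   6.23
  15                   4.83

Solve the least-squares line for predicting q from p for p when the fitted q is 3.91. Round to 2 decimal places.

8.79

n = 6, Σx = 47, Σy = 21.18, Σxy = 225.92, Σx² = 519
Sxx = Σx² − (Σx)²/n = 519 − 368.166667 = 150.833333
Sxy = Σxy − (Σx)(Σy)/n = 225.92 − 165.91 = 60.01
b = Sxy/Sxx = 60.01/150.833333 = 0.397856
a = ȳ − b·x̄ = 3.53 − 0.397856·7.833333 = 0.413459
Set a + b·x = 3.91: x = (3.91 − 0.413459) / 0.397856 = 8.788452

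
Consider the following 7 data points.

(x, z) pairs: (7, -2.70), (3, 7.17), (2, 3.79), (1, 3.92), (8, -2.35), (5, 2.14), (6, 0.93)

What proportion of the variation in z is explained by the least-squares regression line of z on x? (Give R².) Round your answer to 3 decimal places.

n = 7, Σx = 32, Σy = 12.9, Σxy = 11.59, Σx² = 188, Σy² = 99.3964
Sxx = Σx² − (Σx)²/n = 188 − 146.285714 = 41.714286
Sxy = Σxy − (Σx)(Σy)/n = 11.59 − 58.971429 = -47.381429
Syy = Σy² − (Σy)²/n = 99.3964 − 23.772857 = 75.623543
R² = Sxy²/(Sxx·Syy) = (-47.381429)²/(41.714286·75.623543) = 0.711663

0.712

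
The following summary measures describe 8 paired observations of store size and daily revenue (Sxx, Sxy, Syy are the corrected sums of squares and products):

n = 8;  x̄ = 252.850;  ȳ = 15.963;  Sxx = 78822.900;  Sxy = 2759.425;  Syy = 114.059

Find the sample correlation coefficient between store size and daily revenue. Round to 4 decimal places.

0.9203

r = Sxy/√(Sxx·Syy) = 2759.425/√(8990461.1511) = 2759.425/2998.409770 = 0.920296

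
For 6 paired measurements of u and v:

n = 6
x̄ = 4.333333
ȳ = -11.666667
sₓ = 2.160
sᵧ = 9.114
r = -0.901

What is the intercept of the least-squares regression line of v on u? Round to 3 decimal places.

4.807

b = r · sᵧ/sₓ = -0.901 · 9.114/2.16 = -3.801719
a = ȳ − b·x̄ = -11.666667 − (-3.801719)·4.333333 = 4.807449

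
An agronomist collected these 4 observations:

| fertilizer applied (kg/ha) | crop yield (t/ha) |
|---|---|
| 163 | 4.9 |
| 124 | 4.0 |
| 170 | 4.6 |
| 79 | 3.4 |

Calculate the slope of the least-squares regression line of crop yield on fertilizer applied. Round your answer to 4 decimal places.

n = 4, Σx = 536, Σy = 16.9, Σxy = 2345.3, Σx² = 77086
Sxx = Σx² − (Σx)²/n = 77086 − 71824 = 5262
Sxy = Σxy − (Σx)(Σy)/n = 2345.3 − 2264.6 = 80.7
b = Sxy/Sxx = 80.7/5262 = 0.015336

0.0153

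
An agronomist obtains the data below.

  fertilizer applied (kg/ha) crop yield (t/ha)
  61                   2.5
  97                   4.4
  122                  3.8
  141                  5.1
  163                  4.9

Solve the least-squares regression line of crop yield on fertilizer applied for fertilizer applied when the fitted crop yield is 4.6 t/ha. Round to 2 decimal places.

n = 5, Σx = 584, Σy = 20.7, Σxy = 2560.7, Σx² = 74464
Sxx = Σx² − (Σx)²/n = 74464 − 68211.2 = 6252.8
Sxy = Σxy − (Σx)(Σy)/n = 2560.7 − 2417.76 = 142.94
b = Sxy/Sxx = 142.94/6252.8 = 0.022860
a = ȳ − b·x̄ = 4.14 − 0.022860·116.8 = 1.469933
Set a + b·x = 4.6: x = (4.6 − 1.469933) / 0.022860 = 136.922345

136.92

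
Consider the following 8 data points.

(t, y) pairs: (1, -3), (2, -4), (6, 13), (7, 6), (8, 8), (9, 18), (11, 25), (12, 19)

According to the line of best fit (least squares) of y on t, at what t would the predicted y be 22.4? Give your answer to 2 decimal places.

11.97

n = 8, Σx = 56, Σy = 82, Σxy = 838, Σx² = 500
Sxx = Σx² − (Σx)²/n = 500 − 392 = 108
Sxy = Σxy − (Σx)(Σy)/n = 838 − 574 = 264
b = Sxy/Sxx = 264/108 = 2.444444
a = ȳ − b·x̄ = 10.25 − 2.444444·7 = -6.861111
Set a + b·x = 22.4: x = (22.4 − (-6.861111)) / 2.444444 = 11.970455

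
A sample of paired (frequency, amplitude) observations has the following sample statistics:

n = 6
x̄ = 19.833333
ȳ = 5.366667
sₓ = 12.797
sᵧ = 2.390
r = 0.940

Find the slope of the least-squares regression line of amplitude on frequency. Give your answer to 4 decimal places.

0.1756

b = r · sᵧ/sₓ = 0.94 · 2.39/12.797 = 0.175557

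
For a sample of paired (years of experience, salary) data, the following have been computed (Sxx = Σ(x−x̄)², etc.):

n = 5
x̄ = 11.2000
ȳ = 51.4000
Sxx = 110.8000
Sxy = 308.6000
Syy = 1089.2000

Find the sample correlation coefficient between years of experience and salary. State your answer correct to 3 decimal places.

0.888

r = Sxy/√(Sxx·Syy) = 308.6/√(120683.36) = 308.6/347.395106 = 0.888326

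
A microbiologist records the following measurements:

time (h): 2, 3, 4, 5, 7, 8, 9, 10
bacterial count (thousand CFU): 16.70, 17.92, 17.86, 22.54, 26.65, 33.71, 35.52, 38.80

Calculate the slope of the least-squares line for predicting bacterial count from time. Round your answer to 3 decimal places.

n = 8, Σx = 48, Σy = 209.7, Σxy = 1435.21, Σx² = 348
Sxx = Σx² − (Σx)²/n = 348 − 288 = 60
Sxy = Σxy − (Σx)(Σy)/n = 1435.21 − 1258.2 = 177.01
b = Sxy/Sxx = 177.01/60 = 2.950167

2.950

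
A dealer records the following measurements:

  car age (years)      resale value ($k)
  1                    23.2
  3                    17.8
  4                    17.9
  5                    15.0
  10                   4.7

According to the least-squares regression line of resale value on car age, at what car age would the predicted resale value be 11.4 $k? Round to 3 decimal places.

n = 5, Σx = 23, Σy = 78.6, Σxy = 270.2, Σx² = 151
Sxx = Σx² − (Σx)²/n = 151 − 105.8 = 45.2
Sxy = Σxy − (Σx)(Σy)/n = 270.2 − 361.56 = -91.36
b = Sxy/Sxx = -91.36/45.2 = -2.021239
a = ȳ − b·x̄ = 15.72 − (-2.021239)·4.6 = 25.017699
Set a + b·x = 11.4: x = (11.4 − 25.017699) / (-2.021239) = 6.737303

6.737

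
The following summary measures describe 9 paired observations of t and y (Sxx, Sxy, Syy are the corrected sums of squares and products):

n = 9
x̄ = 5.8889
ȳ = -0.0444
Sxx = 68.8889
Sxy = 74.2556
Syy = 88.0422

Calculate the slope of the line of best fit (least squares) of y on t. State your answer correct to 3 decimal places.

b = Sxy/Sxx = 74.2556/68.8889 = 1.077904

1.078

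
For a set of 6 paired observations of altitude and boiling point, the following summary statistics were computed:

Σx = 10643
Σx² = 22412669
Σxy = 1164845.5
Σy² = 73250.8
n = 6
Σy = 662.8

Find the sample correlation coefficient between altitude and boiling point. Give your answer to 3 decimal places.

-0.997

Sxx = Σx² − (Σx)²/n = 22412669 − 18878908.166667 = 3533760.833333
Sxy = Σxy − (Σx)(Σy)/n = 1164845.5 − 1175696.733333 = -10851.233333
Syy = Σy² − (Σy)²/n = 73250.8 − 73217.306667 = 33.493333
r = Sxy/√(Sxx·Syy) = -10851.233333/√(118357429.511111) = -10851.233333/10879.220078 = -0.997428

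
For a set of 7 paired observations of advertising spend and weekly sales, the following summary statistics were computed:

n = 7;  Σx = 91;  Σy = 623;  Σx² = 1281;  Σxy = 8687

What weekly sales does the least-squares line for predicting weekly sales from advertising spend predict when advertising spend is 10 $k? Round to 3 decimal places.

Sxx = Σx² − (Σx)²/n = 1281 − 1183 = 98
Sxy = Σxy − (Σx)(Σy)/n = 8687 − 8099 = 588
b = Sxy/Sxx = 588/98 = 6
a = ȳ − b·x̄ = 89 − 6·13 = 11
ŷ(10) = a + b·10 = 11 + 6·10 = 71

71.000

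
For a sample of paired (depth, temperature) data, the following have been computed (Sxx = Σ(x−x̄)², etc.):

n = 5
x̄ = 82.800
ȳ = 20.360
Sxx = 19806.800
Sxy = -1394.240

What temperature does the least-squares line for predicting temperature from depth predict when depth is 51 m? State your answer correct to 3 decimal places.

b = Sxy/Sxx = -1394.24/19806.8 = -0.070392
a = ȳ − b·x̄ = 20.36 − (-0.070392)·82.8 = 26.188456
ŷ(51) = a + b·51 = 26.188456 + (-0.070392)·51 = 22.598465

22.598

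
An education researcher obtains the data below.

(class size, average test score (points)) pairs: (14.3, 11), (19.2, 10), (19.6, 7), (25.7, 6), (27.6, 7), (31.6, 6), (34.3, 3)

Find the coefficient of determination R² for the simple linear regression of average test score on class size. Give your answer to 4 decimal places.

0.8098

n = 7, Σx = 172.3, Σy = 50, Σxy = 1126.4, Σx² = 4554.59, Σy² = 400
Sxx = Σx² − (Σx)²/n = 4554.59 − 4241.041429 = 313.548571
Sxy = Σxy − (Σx)(Σy)/n = 1126.4 − 1230.714286 = -104.314286
Syy = Σy² − (Σy)²/n = 400 − 357.142857 = 42.857143
R² = Sxy²/(Sxx·Syy) = (-104.314286)²/(313.548571·42.857143) = 0.809766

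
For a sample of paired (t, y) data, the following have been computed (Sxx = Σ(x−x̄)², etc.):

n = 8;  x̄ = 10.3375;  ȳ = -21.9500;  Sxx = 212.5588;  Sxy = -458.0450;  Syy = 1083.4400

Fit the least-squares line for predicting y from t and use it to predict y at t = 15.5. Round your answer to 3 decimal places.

-33.075

b = Sxy/Sxx = -458.045/212.5588 = -2.154910
a = ȳ − b·x̄ = -21.95 − (-2.154910)·10.3375 = 0.326378
ŷ(15.5) = a + b·15.5 = 0.326378 + (-2.154910)·15.5 = -33.074721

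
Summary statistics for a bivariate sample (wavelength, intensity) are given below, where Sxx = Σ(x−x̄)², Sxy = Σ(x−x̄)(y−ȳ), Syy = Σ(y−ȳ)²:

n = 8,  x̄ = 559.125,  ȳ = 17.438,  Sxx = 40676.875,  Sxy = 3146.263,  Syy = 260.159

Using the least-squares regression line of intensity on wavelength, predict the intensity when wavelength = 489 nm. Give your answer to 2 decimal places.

b = Sxy/Sxx = 3146.263/40676.875 = 0.077348
a = ȳ − b·x̄ = 17.438 − 0.077348·559.125 = -25.809037
ŷ(489) = a + b·489 = -25.809037 + 0.077348·489 = 12.013992

12.01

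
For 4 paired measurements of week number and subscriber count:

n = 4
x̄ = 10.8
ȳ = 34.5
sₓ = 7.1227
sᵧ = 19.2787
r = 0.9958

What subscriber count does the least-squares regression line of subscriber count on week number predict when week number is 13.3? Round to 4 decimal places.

41.2382

b = r · sᵧ/sₓ = 0.9958 · 19.2787/7.1227 = 2.695288
a = ȳ − b·x̄ = 34.5 − 2.695288·10.8 = 5.390887
ŷ(13.3) = a + b·13.3 = 5.390887 + 2.695288·13.3 = 41.238221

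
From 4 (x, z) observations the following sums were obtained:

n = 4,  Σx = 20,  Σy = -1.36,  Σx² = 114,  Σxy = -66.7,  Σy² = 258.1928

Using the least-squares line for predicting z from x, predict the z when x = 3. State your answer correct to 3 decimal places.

Sxx = Σx² − (Σx)²/n = 114 − 100 = 14
Sxy = Σxy − (Σx)(Σy)/n = -66.7 − (-6.8) = -59.9
b = Sxy/Sxx = -59.9/14 = -4.278571
a = ȳ − b·x̄ = -0.34 − (-4.278571)·5 = 21.052857
ŷ(3) = a + b·3 = 21.052857 + (-4.278571)·3 = 8.217143

8.217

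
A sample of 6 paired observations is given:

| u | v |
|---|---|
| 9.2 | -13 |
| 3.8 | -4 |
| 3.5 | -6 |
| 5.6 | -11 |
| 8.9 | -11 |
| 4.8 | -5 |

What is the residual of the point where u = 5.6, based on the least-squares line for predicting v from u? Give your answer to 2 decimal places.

n = 6, Σx = 35.8, Σy = -50, Σxy = -339.3, Σx² = 244.94
Sxx = Σx² − (Σx)²/n = 244.94 − 213.606667 = 31.333333
Sxy = Σxy − (Σx)(Σy)/n = -339.3 − (-298.333333) = -40.966667
b = Sxy/Sxx = -40.966667/31.333333 = -1.307447
a = ȳ − b·x̄ = -8.333333 − (-1.307447)·5.966667 = -0.532234
ŷ(5.6) = -0.532234 + (-1.307447)·5.6 = -7.853936
residual = y − ŷ = -11 − (-7.853936) = -3.146064

-3.15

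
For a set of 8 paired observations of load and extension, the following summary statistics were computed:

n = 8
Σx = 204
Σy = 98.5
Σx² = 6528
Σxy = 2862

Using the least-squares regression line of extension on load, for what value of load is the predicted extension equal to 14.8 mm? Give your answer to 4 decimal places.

34.9173

Sxx = Σx² − (Σx)²/n = 6528 − 5202 = 1326
Sxy = Σxy − (Σx)(Σy)/n = 2862 − 2511.75 = 350.25
b = Sxy/Sxx = 350.25/1326 = 0.264140
a = ȳ − b·x̄ = 12.3125 − 0.264140·25.5 = 5.576923
Set a + b·x = 14.8: x = (14.8 − 5.576923) / 0.264140 = 34.917345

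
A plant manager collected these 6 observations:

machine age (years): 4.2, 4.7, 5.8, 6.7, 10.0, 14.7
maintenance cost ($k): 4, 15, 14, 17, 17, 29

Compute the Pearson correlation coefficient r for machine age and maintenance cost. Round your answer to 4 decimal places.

n = 6, Σx = 46.1, Σy = 96, Σxy = 878.7, Σx² = 434.35, Σy² = 1856
Sxx = Σx² − (Σx)²/n = 434.35 − 354.201667 = 80.148333
Sxy = Σxy − (Σx)(Σy)/n = 878.7 − 737.6 = 141.1
Syy = Σy² − (Σy)²/n = 1856 − 1536 = 320
r = Sxy/√(Sxx·Syy) = 141.1/√(25647.466667) = 141.1/160.148265 = 0.881059

0.8811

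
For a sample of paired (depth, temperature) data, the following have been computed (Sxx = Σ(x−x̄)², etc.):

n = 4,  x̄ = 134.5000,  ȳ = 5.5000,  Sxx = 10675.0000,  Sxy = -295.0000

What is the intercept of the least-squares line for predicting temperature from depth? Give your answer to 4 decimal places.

9.2169

b = Sxy/Sxx = -295/10675 = -0.027635
a = ȳ − b·x̄ = 5.5 − (-0.027635)·134.5 = 9.216862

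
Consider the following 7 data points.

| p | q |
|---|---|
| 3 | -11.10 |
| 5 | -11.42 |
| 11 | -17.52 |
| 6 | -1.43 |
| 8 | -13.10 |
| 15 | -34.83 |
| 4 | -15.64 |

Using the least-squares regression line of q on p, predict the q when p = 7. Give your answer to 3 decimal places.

n = 7, Σx = 52, Σy = -105.04, Σxy = -981.51, Σx² = 496
Sxx = Σx² − (Σx)²/n = 496 − 386.285714 = 109.714286
Sxy = Σxy − (Σx)(Σy)/n = -981.51 − (-780.297143) = -201.212857
b = Sxy/Sxx = -201.212857/109.714286 = -1.833971
a = ȳ − b·x̄ = -15.005714 − (-1.833971)·7.428571 = -1.381927
ŷ(7) = a + b·7 = -1.381927 + (-1.833971)·7 = -14.219727

-14.220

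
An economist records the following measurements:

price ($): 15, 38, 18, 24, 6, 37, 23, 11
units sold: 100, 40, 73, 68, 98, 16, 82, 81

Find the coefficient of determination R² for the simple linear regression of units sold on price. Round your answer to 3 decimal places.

0.804

n = 8, Σx = 172, Σy = 558, Σxy = 9923, Σx² = 4624, Σy² = 44698
Sxx = Σx² − (Σx)²/n = 4624 − 3698 = 926
Sxy = Σxy − (Σx)(Σy)/n = 9923 − 11997 = -2074
Syy = Σy² − (Σy)²/n = 44698 − 38920.5 = 5777.5
R² = Sxy²/(Sxx·Syy) = (-2074)²/(926·5777.5) = 0.804019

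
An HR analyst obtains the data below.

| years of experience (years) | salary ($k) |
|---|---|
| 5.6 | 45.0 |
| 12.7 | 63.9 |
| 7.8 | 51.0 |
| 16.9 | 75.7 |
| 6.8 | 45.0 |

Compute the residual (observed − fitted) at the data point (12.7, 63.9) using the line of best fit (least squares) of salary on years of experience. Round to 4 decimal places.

n = 5, Σx = 49.8, Σy = 280.6, Σxy = 3046.66, Σx² = 585.34
Sxx = Σx² − (Σx)²/n = 585.34 − 496.008 = 89.332
Sxy = Σxy − (Σx)(Σy)/n = 3046.66 − 2794.776 = 251.884
b = Sxy/Sxx = 251.884/89.332 = 2.819639
a = ȳ − b·x̄ = 56.12 − 2.819639·9.96 = 28.036395
ŷ(12.7) = 28.036395 + 2.819639·12.7 = 63.845811
residual = y − ŷ = 63.9 − 63.845811 = 0.054189

0.0542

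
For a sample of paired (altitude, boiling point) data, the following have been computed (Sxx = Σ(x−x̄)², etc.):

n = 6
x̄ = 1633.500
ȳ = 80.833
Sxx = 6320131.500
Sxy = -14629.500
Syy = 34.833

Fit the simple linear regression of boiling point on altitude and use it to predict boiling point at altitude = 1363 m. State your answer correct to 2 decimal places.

b = Sxy/Sxx = -14629.5/6320131.5 = -0.002315
a = ȳ − b·x̄ = 80.833 − (-0.002315)·1633.5 = 84.614138
ŷ(1363) = a + b·1363 = 84.614138 + (-0.002315)·1363 = 81.459139

81.46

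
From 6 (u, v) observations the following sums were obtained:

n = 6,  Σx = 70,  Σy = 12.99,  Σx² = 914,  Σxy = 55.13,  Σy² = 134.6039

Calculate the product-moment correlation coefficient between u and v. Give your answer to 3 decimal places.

-0.947

Sxx = Σx² − (Σx)²/n = 914 − 816.666667 = 97.333333
Sxy = Σxy − (Σx)(Σy)/n = 55.13 − 151.55 = -96.42
Syy = Σy² − (Σy)²/n = 134.6039 − 28.12335 = 106.48055
r = Sxy/√(Sxx·Syy) = -96.42/√(10364.106867) = -96.42/101.804258 = -0.947112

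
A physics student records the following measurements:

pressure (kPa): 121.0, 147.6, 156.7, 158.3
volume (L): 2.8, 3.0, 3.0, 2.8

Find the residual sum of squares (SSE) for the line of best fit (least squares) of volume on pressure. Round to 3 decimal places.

n = 4, Σx = 583.6, Σy = 11.6, Σxy = 1694.94, Σx² = 86040.54, Σy² = 33.68
Sxx = Σx² − (Σx)²/n = 86040.54 − 85147.24 = 893.3
Sxy = Σxy − (Σx)(Σy)/n = 1694.94 − 1692.44 = 2.5
Syy = Σy² − (Σy)²/n = 33.68 − 33.64 = 0.04
b = Sxy/Sxx = 2.5/893.3 = 0.002799
SSE = Syy − b·Sxy = 0.04 − 0.002799·2.5 = 0.033003

0.033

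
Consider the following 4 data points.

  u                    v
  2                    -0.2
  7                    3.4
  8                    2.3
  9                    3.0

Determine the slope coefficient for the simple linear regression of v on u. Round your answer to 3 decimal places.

0.467

n = 4, Σx = 26, Σy = 8.5, Σxy = 68.8, Σx² = 198
Sxx = Σx² − (Σx)²/n = 198 − 169 = 29
Sxy = Σxy − (Σx)(Σy)/n = 68.8 − 55.25 = 13.55
b = Sxy/Sxx = 13.55/29 = 0.467241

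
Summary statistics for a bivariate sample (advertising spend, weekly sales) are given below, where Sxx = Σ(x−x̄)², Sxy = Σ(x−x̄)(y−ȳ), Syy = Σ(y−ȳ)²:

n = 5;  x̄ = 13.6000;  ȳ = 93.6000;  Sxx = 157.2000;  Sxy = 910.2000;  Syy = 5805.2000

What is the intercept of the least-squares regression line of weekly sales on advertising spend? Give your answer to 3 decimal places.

b = Sxy/Sxx = 910.2/157.2 = 5.790076
a = ȳ − b·x̄ = 93.6 − 5.790076·13.6 = 14.854962

14.855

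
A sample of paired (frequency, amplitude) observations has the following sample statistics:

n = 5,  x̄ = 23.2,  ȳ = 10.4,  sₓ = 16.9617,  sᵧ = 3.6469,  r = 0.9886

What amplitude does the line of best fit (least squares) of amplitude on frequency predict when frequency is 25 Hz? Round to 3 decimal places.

10.783

b = r · sᵧ/sₓ = 0.9886 · 3.6469/16.9617 = 0.212557
a = ȳ − b·x̄ = 10.4 − 0.212557·23.2 = 5.468681
ŷ(25) = a + b·25 = 5.468681 + 0.212557·25 = 10.782602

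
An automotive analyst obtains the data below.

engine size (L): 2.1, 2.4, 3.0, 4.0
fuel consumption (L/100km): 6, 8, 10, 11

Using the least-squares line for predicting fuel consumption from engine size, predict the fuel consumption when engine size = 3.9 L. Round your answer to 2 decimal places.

11.27

n = 4, Σx = 11.5, Σy = 35, Σxy = 105.8, Σx² = 35.17
Sxx = Σx² − (Σx)²/n = 35.17 − 33.0625 = 2.1075
Sxy = Σxy − (Σx)(Σy)/n = 105.8 − 100.625 = 5.175
b = Sxy/Sxx = 5.175/2.1075 = 2.455516
a = ȳ − b·x̄ = 8.75 − 2.455516·2.875 = 1.690391
ŷ(3.9) = a + b·3.9 = 1.690391 + 2.455516·3.9 = 11.266904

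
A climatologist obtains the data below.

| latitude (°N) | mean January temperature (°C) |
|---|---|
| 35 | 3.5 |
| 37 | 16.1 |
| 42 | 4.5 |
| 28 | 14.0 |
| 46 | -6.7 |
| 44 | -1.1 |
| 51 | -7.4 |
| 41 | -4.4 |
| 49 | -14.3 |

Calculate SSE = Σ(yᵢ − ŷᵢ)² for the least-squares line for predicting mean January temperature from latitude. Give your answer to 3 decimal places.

236.441

n = 9, Σx = 373, Σy = 4.2, Σxy = -315.9, Σx² = 15877, Σy² = 812.42
Sxx = Σx² − (Σx)²/n = 15877 − 15458.777778 = 418.222222
Sxy = Σxy − (Σx)(Σy)/n = -315.9 − 174.066667 = -489.966667
Syy = Σy² − (Σy)²/n = 812.42 − 1.96 = 810.46
b = Sxy/Sxx = -489.966667/418.222222 = -1.171546
SSE = Syy − b·Sxy = 810.46 − (-1.171546)·(-489.966667) = 236.441400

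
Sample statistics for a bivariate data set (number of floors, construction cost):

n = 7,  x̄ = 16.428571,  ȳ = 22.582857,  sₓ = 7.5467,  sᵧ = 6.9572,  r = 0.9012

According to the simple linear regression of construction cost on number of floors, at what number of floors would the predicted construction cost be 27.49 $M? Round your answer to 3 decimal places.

22.335

b = r · sᵧ/sₓ = 0.9012 · 6.9572/7.5467 = 0.830804
a = ȳ − b·x̄ = 22.582857 − 0.830804·16.428571 = 8.933934
Set a + b·x = 27.49: x = (27.49 − 8.933934) / 0.830804 = 22.335070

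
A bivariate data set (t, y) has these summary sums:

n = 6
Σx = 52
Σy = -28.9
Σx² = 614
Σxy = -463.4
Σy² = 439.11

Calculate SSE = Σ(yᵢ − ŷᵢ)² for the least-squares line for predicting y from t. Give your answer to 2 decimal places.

Sxx = Σx² − (Σx)²/n = 614 − 450.666667 = 163.333333
Sxy = Σxy − (Σx)(Σy)/n = -463.4 − (-250.466667) = -212.933333
Syy = Σy² − (Σy)²/n = 439.11 − 139.201667 = 299.908333
b = Sxy/Sxx = -212.933333/163.333333 = -1.303673
SSE = Syy − b·Sxy = 299.908333 − (-1.303673)·(-212.933333) = 22.312796

22.31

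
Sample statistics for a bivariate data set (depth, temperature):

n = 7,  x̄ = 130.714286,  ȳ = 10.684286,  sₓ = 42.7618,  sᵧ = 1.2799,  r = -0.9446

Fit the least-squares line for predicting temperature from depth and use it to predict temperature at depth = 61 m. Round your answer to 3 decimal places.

12.655

b = r · sᵧ/sₓ = -0.9446 · 1.2799/42.7618 = -0.028273
a = ȳ − b·x̄ = 10.684286 − (-0.028273)·130.714286 = 14.379938
ŷ(61) = a + b·61 = 14.379938 + (-0.028273)·61 = 12.655300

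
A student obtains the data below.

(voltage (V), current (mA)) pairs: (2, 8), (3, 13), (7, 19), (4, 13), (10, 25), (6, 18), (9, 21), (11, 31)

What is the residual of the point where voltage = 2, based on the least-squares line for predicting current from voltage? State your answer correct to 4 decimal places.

n = 8, Σx = 52, Σy = 148, Σxy = 1128, Σx² = 416
Sxx = Σx² − (Σx)²/n = 416 − 338 = 78
Sxy = Σxy − (Σx)(Σy)/n = 1128 − 962 = 166
b = Sxy/Sxx = 166/78 = 2.128205
a = ȳ − b·x̄ = 18.5 − 2.128205·6.5 = 4.666667
ŷ(2) = 4.666667 + 2.128205·2 = 8.923077
residual = y − ŷ = 8 − 8.923077 = -0.923077

-0.9231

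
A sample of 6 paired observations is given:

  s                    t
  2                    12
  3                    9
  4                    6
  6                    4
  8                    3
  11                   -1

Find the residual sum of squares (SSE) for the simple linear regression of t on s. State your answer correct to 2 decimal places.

7.39

n = 6, Σx = 34, Σy = 33, Σxy = 112, Σx² = 250, Σy² = 287
Sxx = Σx² − (Σx)²/n = 250 − 192.666667 = 57.333333
Sxy = Σxy − (Σx)(Σy)/n = 112 − 187 = -75
Syy = Σy² − (Σy)²/n = 287 − 181.5 = 105.5
b = Sxy/Sxx = -75/57.333333 = -1.308140
SSE = Syy − b·Sxy = 105.5 − (-1.308140)·(-75) = 7.389535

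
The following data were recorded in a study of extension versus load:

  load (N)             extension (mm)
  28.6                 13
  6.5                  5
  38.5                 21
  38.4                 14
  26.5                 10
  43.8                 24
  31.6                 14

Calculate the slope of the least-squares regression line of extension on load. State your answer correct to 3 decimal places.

0.470

n = 7, Σx = 213.9, Σy = 101, Σxy = 3509, Σx² = 7436.27
Sxx = Σx² − (Σx)²/n = 7436.27 − 6536.172857 = 900.097143
Sxy = Σxy − (Σx)(Σy)/n = 3509 − 3086.271429 = 422.728571
b = Sxy/Sxx = 422.728571/900.097143 = 0.469648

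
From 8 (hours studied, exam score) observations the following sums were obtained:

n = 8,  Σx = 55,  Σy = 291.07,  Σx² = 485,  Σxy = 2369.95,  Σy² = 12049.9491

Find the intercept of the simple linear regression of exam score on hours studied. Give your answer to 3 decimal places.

Sxx = Σx² − (Σx)²/n = 485 − 378.125 = 106.875
Sxy = Σxy − (Σx)(Σy)/n = 2369.95 − 2001.10625 = 368.84375
b = Sxy/Sxx = 368.84375/106.875 = 3.451170
a = ȳ − b·x̄ = 36.38375 − 3.451170·6.875 = 12.656959

12.657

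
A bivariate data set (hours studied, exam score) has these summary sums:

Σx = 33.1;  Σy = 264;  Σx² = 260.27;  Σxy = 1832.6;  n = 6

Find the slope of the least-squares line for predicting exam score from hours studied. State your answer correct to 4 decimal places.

Sxx = Σx² − (Σx)²/n = 260.27 − 182.601667 = 77.668333
Sxy = Σxy − (Σx)(Σy)/n = 1832.6 − 1456.4 = 376.2
b = Sxy/Sxx = 376.2/77.668333 = 4.843673

4.8437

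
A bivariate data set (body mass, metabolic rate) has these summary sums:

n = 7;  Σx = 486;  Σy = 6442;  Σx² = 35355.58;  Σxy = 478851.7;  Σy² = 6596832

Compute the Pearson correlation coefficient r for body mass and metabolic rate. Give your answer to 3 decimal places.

0.962

Sxx = Σx² − (Σx)²/n = 35355.58 − 33742.285714 = 1613.294286
Sxy = Σxy − (Σx)(Σy)/n = 478851.7 − 447258.857143 = 31592.842857
Syy = Σy² − (Σy)²/n = 6596832 − 5928480.571429 = 668351.428571
r = Sxy/√(Sxx·Syy) = 31592.842857/√(1078247540.563265) = 31592.842857/32836.679804 = 0.962121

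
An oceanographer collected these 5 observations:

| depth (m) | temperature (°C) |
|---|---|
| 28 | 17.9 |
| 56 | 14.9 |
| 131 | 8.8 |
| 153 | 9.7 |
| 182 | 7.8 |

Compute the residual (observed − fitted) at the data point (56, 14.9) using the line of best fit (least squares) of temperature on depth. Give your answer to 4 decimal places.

-0.4189

n = 5, Σx = 550, Σy = 59.1, Σxy = 5392.1, Σx² = 77614
Sxx = Σx² − (Σx)²/n = 77614 − 60500 = 17114
Sxy = Σxy − (Σx)(Σy)/n = 5392.1 − 6501 = -1108.9
b = Sxy/Sxx = -1108.9/17114 = -0.064795
a = ȳ − b·x̄ = 11.82 − (-0.064795)·110 = 18.947440
ŷ(56) = 18.947440 + (-0.064795)·56 = 15.318925
residual = y − ŷ = 14.9 − 15.318925 = -0.418925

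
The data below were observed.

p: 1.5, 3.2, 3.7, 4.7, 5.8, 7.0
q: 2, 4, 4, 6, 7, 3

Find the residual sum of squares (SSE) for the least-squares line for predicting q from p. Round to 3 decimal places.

13.843

n = 6, Σx = 25.9, Σy = 26, Σxy = 120.4, Σx² = 130.91, Σy² = 130
Sxx = Σx² − (Σx)²/n = 130.91 − 111.801667 = 19.108333
Sxy = Σxy − (Σx)(Σy)/n = 120.4 − 112.233333 = 8.166667
Syy = Σy² − (Σy)²/n = 130 − 112.666667 = 17.333333
b = Sxy/Sxx = 8.166667/19.108333 = 0.427388
SSE = Syy − b·Sxy = 17.333333 − 0.427388·8.166667 = 13.843000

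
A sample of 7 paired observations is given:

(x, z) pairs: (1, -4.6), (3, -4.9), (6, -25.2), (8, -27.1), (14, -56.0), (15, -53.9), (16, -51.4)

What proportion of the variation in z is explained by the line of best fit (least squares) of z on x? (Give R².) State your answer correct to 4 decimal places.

0.9600

n = 7, Σx = 63, Σy = -223.1, Σxy = -2802.2, Σx² = 787, Σy² = 10097.79
Sxx = Σx² − (Σx)²/n = 787 − 567 = 220
Sxy = Σxy − (Σx)(Σy)/n = -2802.2 − (-2007.9) = -794.3
Syy = Σy² − (Σy)²/n = 10097.79 − 7110.515714 = 2987.274286
R² = Sxy²/(Sxx·Syy) = (-794.3)²/(220·2987.274286) = 0.960000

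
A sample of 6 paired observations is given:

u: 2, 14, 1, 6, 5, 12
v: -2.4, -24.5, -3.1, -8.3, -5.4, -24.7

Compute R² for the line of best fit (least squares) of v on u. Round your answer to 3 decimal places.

0.948

n = 6, Σx = 40, Σy = -68.4, Σxy = -724.1, Σx² = 406, Σy² = 1323.76
Sxx = Σx² − (Σx)²/n = 406 − 266.666667 = 139.333333
Sxy = Σxy − (Σx)(Σy)/n = -724.1 − (-456) = -268.1
Syy = Σy² − (Σy)²/n = 1323.76 − 779.76 = 544
R² = Sxy²/(Sxx·Syy) = (-268.1)²/(139.333333·544) = 0.948287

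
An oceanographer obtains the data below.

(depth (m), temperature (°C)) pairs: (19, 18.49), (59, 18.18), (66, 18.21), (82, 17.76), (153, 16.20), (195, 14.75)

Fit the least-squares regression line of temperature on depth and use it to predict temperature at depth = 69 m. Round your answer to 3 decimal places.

n = 6, Σx = 574, Σy = 103.59, Σxy = 9436.96, Σx² = 76356
Sxx = Σx² − (Σx)²/n = 76356 − 54912.666667 = 21443.333333
Sxy = Σxy − (Σx)(Σy)/n = 9436.96 − 9910.11 = -473.15
b = Sxy/Sxx = -473.15/21443.333333 = -0.022065
a = ȳ − b·x̄ = 17.265 − (-0.022065)·95.666667 = 19.375898
ŷ(69) = a + b·69 = 19.375898 + (-0.022065)·69 = 17.853404

17.853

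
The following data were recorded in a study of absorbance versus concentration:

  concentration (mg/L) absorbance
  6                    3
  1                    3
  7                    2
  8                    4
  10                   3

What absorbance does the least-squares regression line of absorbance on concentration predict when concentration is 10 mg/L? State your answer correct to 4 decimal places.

n = 5, Σx = 32, Σy = 15, Σxy = 97, Σx² = 250
Sxx = Σx² − (Σx)²/n = 250 − 204.8 = 45.2
Sxy = Σxy − (Σx)(Σy)/n = 97 − 96 = 1
b = Sxy/Sxx = 1/45.2 = 0.022124
a = ȳ − b·x̄ = 3 − 0.022124·6.4 = 2.858407
ŷ(10) = a + b·10 = 2.858407 + 0.022124·10 = 3.079646

3.0796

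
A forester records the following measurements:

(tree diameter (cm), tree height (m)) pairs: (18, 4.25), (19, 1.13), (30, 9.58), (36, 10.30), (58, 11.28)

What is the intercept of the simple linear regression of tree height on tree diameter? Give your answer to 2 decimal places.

n = 5, Σx = 161, Σy = 36.54, Σxy = 1410.41, Σx² = 6245
Sxx = Σx² − (Σx)²/n = 6245 − 5184.2 = 1060.8
Sxy = Σxy − (Σx)(Σy)/n = 1410.41 − 1176.588 = 233.822
b = Sxy/Sxx = 233.822/1060.8 = 0.220420
a = ȳ − b·x̄ = 7.308 − 0.220420·32.2 = 0.210462

0.21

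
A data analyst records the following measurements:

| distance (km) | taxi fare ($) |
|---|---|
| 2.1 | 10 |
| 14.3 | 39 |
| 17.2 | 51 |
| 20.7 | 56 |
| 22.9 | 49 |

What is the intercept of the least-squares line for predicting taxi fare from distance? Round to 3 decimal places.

n = 5, Σx = 77.2, Σy = 205, Σxy = 3737.2, Σx² = 1457.64
Sxx = Σx² − (Σx)²/n = 1457.64 − 1191.968 = 265.672
Sxy = Σxy − (Σx)(Σy)/n = 3737.2 − 3165.2 = 572
b = Sxy/Sxx = 572/265.672 = 2.153031
a = ȳ − b·x̄ = 41 − 2.153031·15.44 = 7.757204

7.757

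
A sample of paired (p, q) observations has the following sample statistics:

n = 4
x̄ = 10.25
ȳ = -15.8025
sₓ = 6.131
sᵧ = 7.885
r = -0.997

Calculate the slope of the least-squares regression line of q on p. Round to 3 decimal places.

-1.282

b = r · sᵧ/sₓ = -0.997 · 7.885/6.131 = -1.282229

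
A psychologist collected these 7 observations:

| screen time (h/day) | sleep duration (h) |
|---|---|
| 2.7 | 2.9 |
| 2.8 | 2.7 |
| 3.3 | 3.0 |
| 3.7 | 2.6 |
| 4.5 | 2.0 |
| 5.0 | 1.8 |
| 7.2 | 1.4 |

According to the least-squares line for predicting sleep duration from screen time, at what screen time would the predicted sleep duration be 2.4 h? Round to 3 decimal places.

4.013

n = 7, Σx = 29.2, Σy = 16.4, Σxy = 62.99, Σx² = 136.8
Sxx = Σx² − (Σx)²/n = 136.8 − 121.805714 = 14.994286
Sxy = Σxy − (Σx)(Σy)/n = 62.99 − 68.411429 = -5.421429
b = Sxy/Sxx = -5.421429/14.994286 = -0.361566
a = ȳ − b·x̄ = 2.342857 − (-0.361566)·4.171429 = 3.851105
Set a + b·x = 2.4: x = (2.4 − 3.851105) / (-0.361566) = 4.013386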